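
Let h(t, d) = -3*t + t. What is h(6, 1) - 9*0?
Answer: -12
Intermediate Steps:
h(t, d) = -2*t
h(6, 1) - 9*0 = -2*6 - 9*0 = -12 + 0 = -12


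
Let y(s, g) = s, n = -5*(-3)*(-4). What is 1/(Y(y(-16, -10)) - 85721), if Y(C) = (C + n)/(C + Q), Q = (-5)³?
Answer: -141/12086585 ≈ -1.1666e-5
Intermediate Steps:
Q = -125
n = -60 (n = 15*(-4) = -60)
Y(C) = (-60 + C)/(-125 + C) (Y(C) = (C - 60)/(C - 125) = (-60 + C)/(-125 + C))
1/(Y(y(-16, -10)) - 85721) = 1/((-60 - 16)/(-125 - 16) - 85721) = 1/(-76/(-141) - 85721) = 1/(-1/141*(-76) - 85721) = 1/(76/141 - 85721) = 1/(-12086585/141) = -141/12086585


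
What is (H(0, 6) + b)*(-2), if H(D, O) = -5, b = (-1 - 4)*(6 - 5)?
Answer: 20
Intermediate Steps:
b = -5 (b = -5*1 = -5)
(H(0, 6) + b)*(-2) = (-5 - 5)*(-2) = -10*(-2) = 20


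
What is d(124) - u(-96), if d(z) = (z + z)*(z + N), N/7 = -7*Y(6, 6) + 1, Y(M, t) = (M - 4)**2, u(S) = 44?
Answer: -16164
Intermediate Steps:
Y(M, t) = (-4 + M)**2
N = -189 (N = 7*(-7*(-4 + 6)**2 + 1) = 7*(-7*2**2 + 1) = 7*(-7*4 + 1) = 7*(-28 + 1) = 7*(-27) = -189)
d(z) = 2*z*(-189 + z) (d(z) = (z + z)*(z - 189) = (2*z)*(-189 + z) = 2*z*(-189 + z))
d(124) - u(-96) = 2*124*(-189 + 124) - 1*44 = 2*124*(-65) - 44 = -16120 - 44 = -16164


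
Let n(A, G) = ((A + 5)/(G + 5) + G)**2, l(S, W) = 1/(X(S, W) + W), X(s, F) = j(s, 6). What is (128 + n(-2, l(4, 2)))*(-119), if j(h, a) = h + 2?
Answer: -1645179879/107584 ≈ -15292.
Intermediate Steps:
j(h, a) = 2 + h
X(s, F) = 2 + s
l(S, W) = 1/(2 + S + W) (l(S, W) = 1/((2 + S) + W) = 1/(2 + S + W))
n(A, G) = (G + (5 + A)/(5 + G))**2 (n(A, G) = ((5 + A)/(5 + G) + G)**2 = (G + (5 + A)/(5 + G))**2)
(128 + n(-2, l(4, 2)))*(-119) = (128 + (5 - 2 + (1/(2 + 4 + 2))**2 + 5/(2 + 4 + 2))**2/(5 + 1/(2 + 4 + 2))**2)*(-119) = (128 + (5 - 2 + (1/8)**2 + 5/8)**2/(5 + 1/8)**2)*(-119) = (128 + (5 - 2 + (1/8)**2 + 5*(1/8))**2/(5 + 1/8)**2)*(-119) = (128 + (5 - 2 + 1/64 + 5/8)**2/(41/8)**2)*(-119) = (128 + 64*(233/64)**2/1681)*(-119) = (128 + (64/1681)*(54289/4096))*(-119) = (128 + 54289/107584)*(-119) = (13825041/107584)*(-119) = -1645179879/107584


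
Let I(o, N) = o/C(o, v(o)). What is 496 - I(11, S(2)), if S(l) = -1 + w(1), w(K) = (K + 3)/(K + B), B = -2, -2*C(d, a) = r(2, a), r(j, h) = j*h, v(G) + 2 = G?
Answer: 4475/9 ≈ 497.22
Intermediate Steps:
v(G) = -2 + G
r(j, h) = h*j
C(d, a) = -a (C(d, a) = -a*2/2 = -a)
w(K) = (3 + K)/(-2 + K) (w(K) = (K + 3)/(K - 2) = (3 + K)/(-2 + K))
S(l) = -5 (S(l) = -1 + (3 + 1)/(-2 + 1) = -1 + 4/(-1) = -1 - 1*4 = -1 - 4 = -5)
I(o, N) = o/(2 - o) (I(o, N) = o/((-(-2 + o))) = o/(2 - o))
496 - I(11, S(2)) = 496 - 11/(2 - 1*11) = 496 - 11/(2 - 11) = 496 - 11/(-9) = 496 - 11*(-1)/9 = 496 - 1*(-11/9) = 496 + 11/9 = 4475/9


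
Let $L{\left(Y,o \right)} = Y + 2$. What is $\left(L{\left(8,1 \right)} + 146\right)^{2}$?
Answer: $24336$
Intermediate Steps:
$L{\left(Y,o \right)} = 2 + Y$
$\left(L{\left(8,1 \right)} + 146\right)^{2} = \left(\left(2 + 8\right) + 146\right)^{2} = \left(10 + 146\right)^{2} = 156^{2} = 24336$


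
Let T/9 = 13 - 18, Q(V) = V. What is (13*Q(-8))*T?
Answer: 4680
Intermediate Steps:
T = -45 (T = 9*(13 - 18) = 9*(-5) = -45)
(13*Q(-8))*T = (13*(-8))*(-45) = -104*(-45) = 4680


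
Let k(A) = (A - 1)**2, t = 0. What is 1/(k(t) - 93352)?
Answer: -1/93351 ≈ -1.0712e-5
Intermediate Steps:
k(A) = (-1 + A)**2
1/(k(t) - 93352) = 1/((-1 + 0)**2 - 93352) = 1/((-1)**2 - 93352) = 1/(1 - 93352) = 1/(-93351) = -1/93351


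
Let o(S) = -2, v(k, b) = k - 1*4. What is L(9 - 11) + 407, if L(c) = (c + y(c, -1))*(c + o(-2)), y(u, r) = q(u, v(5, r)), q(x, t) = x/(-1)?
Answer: 407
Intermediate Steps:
v(k, b) = -4 + k (v(k, b) = k - 4 = -4 + k)
q(x, t) = -x (q(x, t) = x*(-1) = -x)
y(u, r) = -u
L(c) = 0 (L(c) = (c - c)*(c - 2) = 0*(-2 + c) = 0)
L(9 - 11) + 407 = 0 + 407 = 407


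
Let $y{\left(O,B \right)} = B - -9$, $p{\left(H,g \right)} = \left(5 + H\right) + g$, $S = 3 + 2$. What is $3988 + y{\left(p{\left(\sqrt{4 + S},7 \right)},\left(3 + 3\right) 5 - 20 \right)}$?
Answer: $4007$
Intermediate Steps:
$S = 5$
$p{\left(H,g \right)} = 5 + H + g$
$y{\left(O,B \right)} = 9 + B$ ($y{\left(O,B \right)} = B + 9 = 9 + B$)
$3988 + y{\left(p{\left(\sqrt{4 + S},7 \right)},\left(3 + 3\right) 5 - 20 \right)} = 3988 - \left(11 - \left(3 + 3\right) 5\right) = 3988 + \left(9 + \left(6 \cdot 5 - 20\right)\right) = 3988 + \left(9 + \left(30 - 20\right)\right) = 3988 + \left(9 + 10\right) = 3988 + 19 = 4007$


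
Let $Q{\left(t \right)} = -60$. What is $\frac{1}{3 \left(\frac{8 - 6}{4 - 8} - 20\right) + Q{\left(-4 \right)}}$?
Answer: $- \frac{2}{243} \approx -0.0082304$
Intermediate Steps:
$\frac{1}{3 \left(\frac{8 - 6}{4 - 8} - 20\right) + Q{\left(-4 \right)}} = \frac{1}{3 \left(\frac{8 - 6}{4 - 8} - 20\right) - 60} = \frac{1}{3 \left(\frac{2}{-4} - 20\right) - 60} = \frac{1}{3 \left(2 \left(- \frac{1}{4}\right) - 20\right) - 60} = \frac{1}{3 \left(- \frac{1}{2} - 20\right) - 60} = \frac{1}{3 \left(- \frac{41}{2}\right) - 60} = \frac{1}{- \frac{123}{2} - 60} = \frac{1}{- \frac{243}{2}} = - \frac{2}{243}$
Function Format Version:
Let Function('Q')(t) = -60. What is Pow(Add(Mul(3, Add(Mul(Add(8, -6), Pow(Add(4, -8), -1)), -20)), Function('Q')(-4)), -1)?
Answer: Rational(-2, 243) ≈ -0.0082304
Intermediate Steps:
Pow(Add(Mul(3, Add(Mul(Add(8, -6), Pow(Add(4, -8), -1)), -20)), Function('Q')(-4)), -1) = Pow(Add(Mul(3, Add(Mul(Add(8, -6), Pow(Add(4, -8), -1)), -20)), -60), -1) = Pow(Add(Mul(3, Add(Mul(2, Pow(-4, -1)), -20)), -60), -1) = Pow(Add(Mul(3, Add(Mul(2, Rational(-1, 4)), -20)), -60), -1) = Pow(Add(Mul(3, Add(Rational(-1, 2), -20)), -60), -1) = Pow(Add(Mul(3, Rational(-41, 2)), -60), -1) = Pow(Add(Rational(-123, 2), -60), -1) = Pow(Rational(-243, 2), -1) = Rational(-2, 243)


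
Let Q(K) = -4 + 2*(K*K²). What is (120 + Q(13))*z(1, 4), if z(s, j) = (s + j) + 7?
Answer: 54120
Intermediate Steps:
Q(K) = -4 + 2*K³
z(s, j) = 7 + j + s (z(s, j) = (j + s) + 7 = 7 + j + s)
(120 + Q(13))*z(1, 4) = (120 + (-4 + 2*13³))*(7 + 4 + 1) = (120 + (-4 + 2*2197))*12 = (120 + (-4 + 4394))*12 = (120 + 4390)*12 = 4510*12 = 54120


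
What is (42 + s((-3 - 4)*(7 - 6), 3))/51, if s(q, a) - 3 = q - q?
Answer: 15/17 ≈ 0.88235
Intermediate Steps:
s(q, a) = 3 (s(q, a) = 3 + (q - q) = 3 + 0 = 3)
(42 + s((-3 - 4)*(7 - 6), 3))/51 = (42 + 3)/51 = 45*(1/51) = 15/17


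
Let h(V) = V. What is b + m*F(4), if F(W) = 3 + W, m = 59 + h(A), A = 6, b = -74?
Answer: 381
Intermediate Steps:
m = 65 (m = 59 + 6 = 65)
b + m*F(4) = -74 + 65*(3 + 4) = -74 + 65*7 = -74 + 455 = 381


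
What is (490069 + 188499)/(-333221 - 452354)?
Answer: -678568/785575 ≈ -0.86378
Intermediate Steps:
(490069 + 188499)/(-333221 - 452354) = 678568/(-785575) = 678568*(-1/785575) = -678568/785575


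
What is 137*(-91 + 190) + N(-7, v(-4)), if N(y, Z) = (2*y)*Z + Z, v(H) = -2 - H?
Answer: 13537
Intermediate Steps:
N(y, Z) = Z + 2*Z*y (N(y, Z) = 2*Z*y + Z = Z + 2*Z*y)
137*(-91 + 190) + N(-7, v(-4)) = 137*(-91 + 190) + (-2 - 1*(-4))*(1 + 2*(-7)) = 137*99 + (-2 + 4)*(1 - 14) = 13563 + 2*(-13) = 13563 - 26 = 13537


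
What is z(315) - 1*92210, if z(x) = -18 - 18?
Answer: -92246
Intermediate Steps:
z(x) = -36
z(315) - 1*92210 = -36 - 1*92210 = -36 - 92210 = -92246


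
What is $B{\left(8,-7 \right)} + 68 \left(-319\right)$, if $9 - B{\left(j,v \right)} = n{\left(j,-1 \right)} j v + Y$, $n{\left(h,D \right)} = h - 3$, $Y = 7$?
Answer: $-21410$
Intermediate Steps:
$n{\left(h,D \right)} = -3 + h$
$B{\left(j,v \right)} = 2 - j v \left(-3 + j\right)$ ($B{\left(j,v \right)} = 9 - \left(\left(-3 + j\right) j v + 7\right) = 9 - \left(j \left(-3 + j\right) v + 7\right) = 9 - \left(j v \left(-3 + j\right) + 7\right) = 9 - \left(7 + j v \left(-3 + j\right)\right) = 2 - j v \left(-3 + j\right)$)
$B{\left(8,-7 \right)} + 68 \left(-319\right) = \left(2 - 8 \left(-7\right) \left(-3 + 8\right)\right) + 68 \left(-319\right) = \left(2 - 8 \left(-7\right) 5\right) - 21692 = \left(2 + 280\right) - 21692 = 282 - 21692 = -21410$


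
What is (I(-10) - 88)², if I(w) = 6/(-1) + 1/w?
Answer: 885481/100 ≈ 8854.8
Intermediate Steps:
I(w) = -6 + 1/w (I(w) = 6*(-1) + 1/w = -6 + 1/w)
(I(-10) - 88)² = ((-6 + 1/(-10)) - 88)² = ((-6 - ⅒) - 88)² = (-61/10 - 88)² = (-941/10)² = 885481/100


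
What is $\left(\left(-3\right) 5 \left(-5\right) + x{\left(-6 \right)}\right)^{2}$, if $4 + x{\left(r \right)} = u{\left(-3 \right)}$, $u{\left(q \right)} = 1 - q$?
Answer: $5625$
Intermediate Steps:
$x{\left(r \right)} = 0$ ($x{\left(r \right)} = -4 + \left(1 - -3\right) = -4 + \left(1 + 3\right) = -4 + 4 = 0$)
$\left(\left(-3\right) 5 \left(-5\right) + x{\left(-6 \right)}\right)^{2} = \left(\left(-3\right) 5 \left(-5\right) + 0\right)^{2} = \left(\left(-15\right) \left(-5\right) + 0\right)^{2} = \left(75 + 0\right)^{2} = 75^{2} = 5625$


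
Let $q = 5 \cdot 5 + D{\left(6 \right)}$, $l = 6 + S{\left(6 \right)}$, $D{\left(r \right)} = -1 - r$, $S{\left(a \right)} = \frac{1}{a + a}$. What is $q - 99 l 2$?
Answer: $- \frac{2373}{2} \approx -1186.5$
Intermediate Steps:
$S{\left(a \right)} = \frac{1}{2 a}$
$l = \frac{73}{12}$ ($l = 6 + \frac{1}{2 \cdot 6} = 6 + \frac{1}{2} \cdot \frac{1}{6} = 6 + \frac{1}{12} = \frac{73}{12} \approx 6.0833$)
$q = 18$ ($q = 5 \cdot 5 - 7 = 25 - 7 = 18$)
$q - 99 l 2 = 18 - 99 \cdot \frac{73}{12} \cdot 2 = 18 - \frac{2409}{2} = - \frac{2373}{2}$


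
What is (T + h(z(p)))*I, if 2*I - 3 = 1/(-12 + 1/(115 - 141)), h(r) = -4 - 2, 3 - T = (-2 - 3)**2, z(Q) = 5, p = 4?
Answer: -12782/313 ≈ -40.837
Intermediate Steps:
T = -22 (T = 3 - (-2 - 3)**2 = 3 - 1*(-5)**2 = 3 - 1*25 = 3 - 25 = -22)
h(r) = -6
I = 913/626 (I = 3/2 + 1/(2*(-12 + 1/(115 - 141))) = 3/2 + 1/(2*(-12 + 1/(-26))) = 3/2 + 1/(2*(-12 - 1/26)) = 3/2 + 1/(2*(-313/26)) = 3/2 + (1/2)*(-26/313) = 3/2 - 13/313 = 913/626 ≈ 1.4585)
(T + h(z(p)))*I = (-22 - 6)*(913/626) = -28*913/626 = -12782/313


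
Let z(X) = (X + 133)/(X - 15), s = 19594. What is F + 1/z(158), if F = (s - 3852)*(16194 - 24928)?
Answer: -40009772605/291 ≈ -1.3749e+8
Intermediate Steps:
z(X) = (133 + X)/(-15 + X)
F = -137490628 (F = (19594 - 3852)*(16194 - 24928) = 15742*(-8734) = -137490628)
F + 1/z(158) = -137490628 + 1/((133 + 158)/(-15 + 158)) = -137490628 + 1/(291/143) = -137490628 + 143/291 = -40009772605/291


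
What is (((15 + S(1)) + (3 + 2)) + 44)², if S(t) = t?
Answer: 4225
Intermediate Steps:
(((15 + S(1)) + (3 + 2)) + 44)² = (((15 + 1) + (3 + 2)) + 44)² = ((16 + 5) + 44)² = (21 + 44)² = 65² = 4225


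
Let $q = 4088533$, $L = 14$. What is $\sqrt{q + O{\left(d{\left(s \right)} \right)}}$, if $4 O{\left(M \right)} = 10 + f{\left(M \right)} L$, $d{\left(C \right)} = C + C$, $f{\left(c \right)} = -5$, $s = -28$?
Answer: $\sqrt{4088518} \approx 2022.0$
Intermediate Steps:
$d{\left(C \right)} = 2 C$
$O{\left(M \right)} = -15$ ($O{\left(M \right)} = \frac{10 - 70}{4} = \frac{1}{4} \left(-60\right) = -15$)
$\sqrt{q + O{\left(d{\left(s \right)} \right)}} = \sqrt{4088533 - 15} = \sqrt{4088518}$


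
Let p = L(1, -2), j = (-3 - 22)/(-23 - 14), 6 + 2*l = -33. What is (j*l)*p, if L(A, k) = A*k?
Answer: 975/37 ≈ 26.351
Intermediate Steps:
l = -39/2 (l = -3 + (½)*(-33) = -3 - 33/2 = -39/2 ≈ -19.500)
j = 25/37 (j = -25/(-37) = -25*(-1/37) = 25/37 ≈ 0.67568)
p = -2 (p = 1*(-2) = -2)
(j*l)*p = ((25/37)*(-39/2))*(-2) = -975/74*(-2) = 975/37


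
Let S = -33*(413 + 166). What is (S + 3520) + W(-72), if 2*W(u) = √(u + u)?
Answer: -15587 + 6*I ≈ -15587.0 + 6.0*I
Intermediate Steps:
W(u) = √2*√u/2 (W(u) = √(u + u)/2 = √(2*u)/2 = (√2*√u)/2 = √2*√u/2)
S = -19107 (S = -33*579 = -19107)
(S + 3520) + W(-72) = (-19107 + 3520) + √2*√(-72)/2 = -15587 + √2*(6*I*√2)/2 = -15587 + 6*I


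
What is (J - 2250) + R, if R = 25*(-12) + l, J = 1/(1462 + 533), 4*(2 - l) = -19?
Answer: -20295131/7980 ≈ -2543.3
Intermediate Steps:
l = 27/4 (l = 2 - 1/4*(-19) = 2 + 19/4 = 27/4 ≈ 6.7500)
J = 1/1995 ≈ 0.00050125
R = -1173/4 (R = 25*(-12) + 27/4 = -300 + 27/4 = -1173/4 ≈ -293.25)
(J - 2250) + R = (1/1995 - 2250) - 1173/4 = -4488749/1995 - 1173/4 = -20295131/7980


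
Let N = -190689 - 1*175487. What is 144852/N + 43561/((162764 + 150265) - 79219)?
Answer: -2239606673/10701951320 ≈ -0.20927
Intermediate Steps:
N = -366176 (N = -190689 - 175487 = -366176)
144852/N + 43561/((162764 + 150265) - 79219) = 144852/(-366176) + 43561/((162764 + 150265) - 79219) = 144852*(-1/366176) + 43561/(313029 - 79219) = -36213/91544 + 43561/233810 = -2239606673/10701951320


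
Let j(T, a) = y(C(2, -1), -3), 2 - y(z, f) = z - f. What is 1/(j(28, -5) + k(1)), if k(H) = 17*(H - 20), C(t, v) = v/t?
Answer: -2/647 ≈ -0.0030912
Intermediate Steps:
y(z, f) = 2 + f - z (y(z, f) = 2 - (z - f) = 2 + (f - z) = 2 + f - z)
k(H) = -340 + 17*H (k(H) = 17*(-20 + H) = -340 + 17*H)
j(T, a) = -½ (j(T, a) = 2 - 3 - (-1)/2 = 2 - 3 - 1*(-½) = 2 - 3 + ½ = -½)
1/(j(28, -5) + k(1)) = 1/(-½ + (-340 + 17*1)) = 1/(-½ + (-340 + 17)) = 1/(-½ - 323) = 1/(-647/2) = -2/647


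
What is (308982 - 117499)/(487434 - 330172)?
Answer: 191483/157262 ≈ 1.2176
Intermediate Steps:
(308982 - 117499)/(487434 - 330172) = 191483/157262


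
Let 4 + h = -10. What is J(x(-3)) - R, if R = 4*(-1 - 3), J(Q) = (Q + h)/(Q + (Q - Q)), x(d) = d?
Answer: 65/3 ≈ 21.667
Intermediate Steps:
h = -14 (h = -4 - 10 = -14)
J(Q) = (-14 + Q)/Q (J(Q) = (Q - 14)/(Q + (Q - Q)) = (-14 + Q)/(Q + 0) = (-14 + Q)/Q)
R = -16 (R = 4*(-4) = -16)
J(x(-3)) - R = (-14 - 3)/(-3) - 1*(-16) = -⅓*(-17) + 16 = 17/3 + 16 = 65/3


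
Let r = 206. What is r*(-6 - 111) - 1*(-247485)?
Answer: 223383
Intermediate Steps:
r*(-6 - 111) - 1*(-247485) = 206*(-6 - 111) - 1*(-247485) = 206*(-117) + 247485 = -24102 + 247485 = 223383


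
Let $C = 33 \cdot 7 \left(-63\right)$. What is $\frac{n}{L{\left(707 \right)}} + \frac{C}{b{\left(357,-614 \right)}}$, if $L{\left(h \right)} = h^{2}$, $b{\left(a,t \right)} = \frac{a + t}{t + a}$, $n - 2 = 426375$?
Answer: $- \frac{1039125160}{71407} \approx -14552.0$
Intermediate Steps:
$C = -14553$ ($C = 231 \left(-63\right) = -14553$)
$n = 426377$ ($n = 2 + 426375 = 426377$)
$b{\left(a,t \right)} = 1$ ($b{\left(a,t \right)} = \frac{a + t}{a + t} = 1$)
$\frac{n}{L{\left(707 \right)}} + \frac{C}{b{\left(357,-614 \right)}} = \frac{426377}{707^{2}} - \frac{14553}{1} = \frac{426377}{499849} - 14553 = 426377 \cdot \frac{1}{499849} - 14553 = \frac{60911}{71407} - 14553 = - \frac{1039125160}{71407}$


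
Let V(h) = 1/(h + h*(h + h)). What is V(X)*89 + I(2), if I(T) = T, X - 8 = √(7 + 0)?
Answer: 14368/4959 - 979*√7/4959 ≈ 2.3750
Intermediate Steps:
X = 8 + √7 (X = 8 + √(7 + 0) = 8 + √7 ≈ 10.646)
V(h) = 1/(h + 2*h²) (V(h) = 1/(h + h*(2*h)) = 1/(h + 2*h²))
V(X)*89 + I(2) = (1/((8 + √7)*(1 + 2*(8 + √7))))*89 + 2 = (1/((8 + √7)*(1 + (16 + 2*√7))))*89 + 2 = (1/((8 + √7)*(17 + 2*√7)))*89 + 2 = 89/((8 + √7)*(17 + 2*√7)) + 2 = 2 + 89/((8 + √7)*(17 + 2*√7))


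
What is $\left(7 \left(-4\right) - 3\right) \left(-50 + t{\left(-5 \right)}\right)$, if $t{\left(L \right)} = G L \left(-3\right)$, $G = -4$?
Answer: $3410$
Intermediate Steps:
$t{\left(L \right)} = 12 L$ ($t{\left(L \right)} = - 4 L \left(-3\right) = 12 L$)
$\left(7 \left(-4\right) - 3\right) \left(-50 + t{\left(-5 \right)}\right) = \left(7 \left(-4\right) - 3\right) \left(-50 + 12 \left(-5\right)\right) = \left(-28 - 3\right) \left(-50 - 60\right) = \left(-31\right) \left(-110\right) = 3410$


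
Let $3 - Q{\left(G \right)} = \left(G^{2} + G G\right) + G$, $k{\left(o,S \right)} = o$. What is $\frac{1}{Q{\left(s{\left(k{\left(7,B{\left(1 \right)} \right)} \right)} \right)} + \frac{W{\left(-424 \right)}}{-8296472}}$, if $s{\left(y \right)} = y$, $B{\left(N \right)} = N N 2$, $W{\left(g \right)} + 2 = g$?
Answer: $- \frac{4148236}{423119859} \approx -0.0098039$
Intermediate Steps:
$W{\left(g \right)} = -2 + g$
$B{\left(N \right)} = 2 N^{2}$ ($B{\left(N \right)} = N^{2} \cdot 2 = 2 N^{2}$)
$Q{\left(G \right)} = 3 - G - 2 G^{2}$ ($Q{\left(G \right)} = 3 - \left(\left(G^{2} + G G\right) + G\right) = 3 - \left(\left(G^{2} + G^{2}\right) + G\right) = 3 - \left(2 G^{2} + G\right) = 3 - \left(G + 2 G^{2}\right) = 3 - G - 2 G^{2}$)
$\frac{1}{Q{\left(s{\left(k{\left(7,B{\left(1 \right)} \right)} \right)} \right)} + \frac{W{\left(-424 \right)}}{-8296472}} = \frac{1}{\left(3 - 7 - 2 \cdot 7^{2}\right) + \frac{-2 - 424}{-8296472}} = \frac{1}{\left(3 - 7 - 98\right) - - \frac{213}{4148236}} = \frac{1}{\left(3 - 7 - 98\right) + \frac{213}{4148236}} = \frac{1}{-102 + \frac{213}{4148236}} = \frac{1}{- \frac{423119859}{4148236}} = - \frac{4148236}{423119859}$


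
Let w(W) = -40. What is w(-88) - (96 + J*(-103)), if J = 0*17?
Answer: -136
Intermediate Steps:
J = 0
w(-88) - (96 + J*(-103)) = -40 - (96 + 0*(-103)) = -40 - (96 + 0) = -40 - 1*96 = -40 - 96 = -136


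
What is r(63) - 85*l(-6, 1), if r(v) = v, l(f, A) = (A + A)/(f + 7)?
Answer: -107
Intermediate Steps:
l(f, A) = 2*A/(7 + f) (l(f, A) = (2*A)/(7 + f) = 2*A/(7 + f))
r(63) - 85*l(-6, 1) = 63 - 170/(7 - 6) = 63 - 170/1 = 63 - 170 = -107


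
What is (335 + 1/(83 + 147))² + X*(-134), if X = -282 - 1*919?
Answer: 14450265201/52900 ≈ 2.7316e+5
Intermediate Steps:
X = -1201 (X = -282 - 919 = -1201)
(335 + 1/(83 + 147))² + X*(-134) = (335 + 1/(83 + 147))² - 1201*(-134) = (335 + 1/230)² + 160934 = (77051/230)² + 160934 = 5936856601/52900 + 160934 = 14450265201/52900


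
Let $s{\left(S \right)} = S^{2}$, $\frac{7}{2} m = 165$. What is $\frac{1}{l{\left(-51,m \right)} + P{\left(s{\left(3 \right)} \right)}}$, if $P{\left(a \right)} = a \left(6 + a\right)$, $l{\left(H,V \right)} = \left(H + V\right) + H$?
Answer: $\frac{7}{561} \approx 0.012478$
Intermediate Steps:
$m = \frac{330}{7}$ ($m = \frac{2}{7} \cdot 165 = \frac{330}{7} \approx 47.143$)
$l{\left(H,V \right)} = V + 2 H$
$\frac{1}{l{\left(-51,m \right)} + P{\left(s{\left(3 \right)} \right)}} = \frac{1}{\left(\frac{330}{7} + 2 \left(-51\right)\right) + 3^{2} \left(6 + 3^{2}\right)} = \frac{1}{\left(\frac{330}{7} - 102\right) + 9 \left(6 + 9\right)} = \frac{1}{- \frac{384}{7} + 9 \cdot 15} = \frac{1}{- \frac{384}{7} + 135} = \frac{1}{\frac{561}{7}} = \frac{7}{561}$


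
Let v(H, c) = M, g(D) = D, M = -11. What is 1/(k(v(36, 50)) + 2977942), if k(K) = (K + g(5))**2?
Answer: 1/2977978 ≈ 3.3580e-7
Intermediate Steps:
v(H, c) = -11
k(K) = (5 + K)**2 (k(K) = (K + 5)**2 = (5 + K)**2)
1/(k(v(36, 50)) + 2977942) = 1/((5 - 11)**2 + 2977942) = 1/((-6)**2 + 2977942) = 1/(36 + 2977942) = 1/2977978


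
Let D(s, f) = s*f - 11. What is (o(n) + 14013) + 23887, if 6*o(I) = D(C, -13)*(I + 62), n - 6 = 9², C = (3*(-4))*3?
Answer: 295493/6 ≈ 49249.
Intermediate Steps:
C = -36 (C = -12*3 = -36)
n = 87 (n = 6 + 9² = 6 + 81 = 87)
D(s, f) = -11 + f*s (D(s, f) = f*s - 11 = -11 + f*s)
o(I) = 14167/3 + 457*I/6 (o(I) = ((-11 - 13*(-36))*(I + 62))/6 = ((-11 + 468)*(62 + I))/6 = (457*(62 + I))/6 = (28334 + 457*I)/6 = 14167/3 + 457*I/6)
(o(n) + 14013) + 23887 = ((14167/3 + (457/6)*87) + 14013) + 23887 = ((14167/3 + 13253/2) + 14013) + 23887 = (68093/6 + 14013) + 23887 = 152171/6 + 23887 = 295493/6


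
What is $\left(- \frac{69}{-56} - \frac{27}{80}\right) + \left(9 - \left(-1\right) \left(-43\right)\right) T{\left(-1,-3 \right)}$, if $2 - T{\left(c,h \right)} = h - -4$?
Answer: $- \frac{18539}{560} \approx -33.105$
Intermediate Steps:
$T{\left(c,h \right)} = -2 - h$ ($T{\left(c,h \right)} = 2 - \left(h - -4\right) = 2 - \left(h + 4\right) = 2 - \left(4 + h\right) = -2 - h$)
$\left(- \frac{69}{-56} - \frac{27}{80}\right) + \left(9 - \left(-1\right) \left(-43\right)\right) T{\left(-1,-3 \right)} = \left(- \frac{69}{-56} - \frac{27}{80}\right) + \left(9 - \left(-1\right) \left(-43\right)\right) \left(-2 - -3\right) = \left(\left(-69\right) \left(- \frac{1}{56}\right) - \frac{27}{80}\right) + \left(9 - 43\right) \left(-2 + 3\right) = \left(\frac{69}{56} - \frac{27}{80}\right) + \left(9 - 43\right) 1 = \frac{501}{560} - 34 = - \frac{18539}{560}$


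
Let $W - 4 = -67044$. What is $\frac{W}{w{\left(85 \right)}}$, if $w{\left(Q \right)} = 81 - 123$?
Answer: $\frac{33520}{21} \approx 1596.2$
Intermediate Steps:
$W = -67040$ ($W = 4 - 67044 = -67040$)
$w{\left(Q \right)} = -42$ ($w{\left(Q \right)} = 81 - 123 = -42$)
$\frac{W}{w{\left(85 \right)}} = - \frac{67040}{-42} = \left(-67040\right) \left(- \frac{1}{42}\right) = \frac{33520}{21}$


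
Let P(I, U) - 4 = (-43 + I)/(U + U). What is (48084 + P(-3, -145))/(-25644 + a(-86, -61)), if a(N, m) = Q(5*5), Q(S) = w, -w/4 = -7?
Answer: -6972783/3714320 ≈ -1.8773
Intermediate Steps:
w = 28 (w = -4*(-7) = 28)
Q(S) = 28
a(N, m) = 28
P(I, U) = 4 + (-43 + I)/(2*U) (P(I, U) = 4 + (-43 + I)/(U + U) = 4 + (-43 + I)/((2*U)) = 4 + (-43 + I)*(1/(2*U)) = 4 + (-43 + I)/(2*U))
(48084 + P(-3, -145))/(-25644 + a(-86, -61)) = (48084 + (½)*(-43 - 3 + 8*(-145))/(-145))/(-25644 + 28) = (48084 + (½)*(-1/145)*(-43 - 3 - 1160))/(-25616) = (48084 + (½)*(-1/145)*(-1206))*(-1/25616) = (48084 + 603/145)*(-1/25616) = (6972783/145)*(-1/25616) = -6972783/3714320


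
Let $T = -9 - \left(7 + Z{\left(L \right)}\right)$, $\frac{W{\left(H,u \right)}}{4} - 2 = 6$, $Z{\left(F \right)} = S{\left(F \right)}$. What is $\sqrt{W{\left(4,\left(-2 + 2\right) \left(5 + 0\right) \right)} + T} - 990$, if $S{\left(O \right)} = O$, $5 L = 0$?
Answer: $-986$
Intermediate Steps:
$L = 0$ ($L = \frac{1}{5} \cdot 0 = 0$)
$Z{\left(F \right)} = F$
$W{\left(H,u \right)} = 32$ ($W{\left(H,u \right)} = 8 + 4 \cdot 6 = 8 + 24 = 32$)
$T = -16$ ($T = -9 - \left(7 + 0\right) = -9 - 7 = -16$)
$\sqrt{W{\left(4,\left(-2 + 2\right) \left(5 + 0\right) \right)} + T} - 990 = \sqrt{32 - 16} - 990 = \sqrt{16} - 990 = 4 - 990 = -986$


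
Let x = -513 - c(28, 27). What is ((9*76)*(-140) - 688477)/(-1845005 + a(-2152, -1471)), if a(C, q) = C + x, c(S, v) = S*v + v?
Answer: 784237/1848453 ≈ 0.42427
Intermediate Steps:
c(S, v) = v + S*v
x = -1296 (x = -513 - 27*(1 + 28) = -513 - 27*29 = -513 - 1*783 = -513 - 783 = -1296)
a(C, q) = -1296 + C (a(C, q) = C - 1296 = -1296 + C)
((9*76)*(-140) - 688477)/(-1845005 + a(-2152, -1471)) = ((9*76)*(-140) - 688477)/(-1845005 + (-1296 - 2152)) = (684*(-140) - 688477)/(-1845005 - 3448) = (-95760 - 688477)/(-1848453) = -784237*(-1/1848453) = 784237/1848453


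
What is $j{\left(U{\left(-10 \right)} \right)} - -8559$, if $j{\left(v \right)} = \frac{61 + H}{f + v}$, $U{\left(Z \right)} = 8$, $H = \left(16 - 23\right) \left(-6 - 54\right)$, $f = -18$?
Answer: $\frac{85109}{10} \approx 8510.9$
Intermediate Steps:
$H = 420$ ($H = \left(-7\right) \left(-60\right) = 420$)
$j{\left(v \right)} = \frac{481}{-18 + v}$ ($j{\left(v \right)} = \frac{61 + 420}{-18 + v} = \frac{481}{-18 + v}$)
$j{\left(U{\left(-10 \right)} \right)} - -8559 = \frac{481}{-18 + 8} - -8559 = \frac{481}{-10} + 8559 = 481 \left(- \frac{1}{10}\right) + 8559 = - \frac{481}{10} + 8559 = \frac{85109}{10}$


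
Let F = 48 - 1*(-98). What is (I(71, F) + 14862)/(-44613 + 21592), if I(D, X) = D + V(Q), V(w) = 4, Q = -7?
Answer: -14937/23021 ≈ -0.64884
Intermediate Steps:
F = 146 (F = 48 + 98 = 146)
I(D, X) = 4 + D (I(D, X) = D + 4 = 4 + D)
(I(71, F) + 14862)/(-44613 + 21592) = ((4 + 71) + 14862)/(-44613 + 21592) = (75 + 14862)/(-23021) = 14937*(-1/23021) = -14937/23021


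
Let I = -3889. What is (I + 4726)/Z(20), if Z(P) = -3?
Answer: -279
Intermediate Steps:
(I + 4726)/Z(20) = (-3889 + 4726)/(-3) = 837*(-⅓) = -279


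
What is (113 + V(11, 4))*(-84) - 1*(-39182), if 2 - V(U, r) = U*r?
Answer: 33218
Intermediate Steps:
V(U, r) = 2 - U*r
(113 + V(11, 4))*(-84) - 1*(-39182) = (113 + (2 - 1*11*4))*(-84) - 1*(-39182) = (113 + (2 - 44))*(-84) + 39182 = (113 - 42)*(-84) + 39182 = 71*(-84) + 39182 = -5964 + 39182 = 33218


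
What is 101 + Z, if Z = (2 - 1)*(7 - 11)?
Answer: 97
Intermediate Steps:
Z = -4 (Z = 1*(-4) = -4)
101 + Z = 101 - 4 = 97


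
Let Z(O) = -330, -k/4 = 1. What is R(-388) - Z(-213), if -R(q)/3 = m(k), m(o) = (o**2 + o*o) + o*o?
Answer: 186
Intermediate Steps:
k = -4 (k = -4*1 = -4)
m(o) = 3*o**2 (m(o) = (o**2 + o**2) + o**2 = 2*o**2 + o**2 = 3*o**2)
R(q) = -144 (R(q) = -9*(-4)**2 = -9*16 = -3*48 = -144)
R(-388) - Z(-213) = -144 - 1*(-330) = -144 + 330 = 186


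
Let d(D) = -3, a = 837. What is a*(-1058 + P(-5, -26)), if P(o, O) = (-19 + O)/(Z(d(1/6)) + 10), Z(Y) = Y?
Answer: -6236487/7 ≈ -8.9093e+5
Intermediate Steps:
P(o, O) = -19/7 + O/7 (P(o, O) = (-19 + O)/(-3 + 10) = (-19 + O)/7 = (-19 + O)*(1/7) = -19/7 + O/7)
a*(-1058 + P(-5, -26)) = 837*(-1058 + (-19/7 + (1/7)*(-26))) = 837*(-1058 + (-19/7 - 26/7)) = 837*(-1058 - 45/7) = 837*(-7451/7) = -6236487/7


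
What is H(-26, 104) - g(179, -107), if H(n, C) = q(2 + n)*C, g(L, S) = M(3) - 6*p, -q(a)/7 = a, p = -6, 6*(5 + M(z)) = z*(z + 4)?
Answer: 34875/2 ≈ 17438.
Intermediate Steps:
M(z) = -5 + z*(4 + z)/6 (M(z) = -5 + (z*(z + 4))/6 = -5 + (z*(4 + z))/6 = -5 + z*(4 + z)/6)
q(a) = -7*a
g(L, S) = 69/2 (g(L, S) = (-5 + (1/6)*3**2 + (2/3)*3) - 6*(-6) = (-5 + (1/6)*9 + 2) + 36 = (-5 + 3/2 + 2) + 36 = -3/2 + 36 = 69/2)
H(n, C) = C*(-14 - 7*n) (H(n, C) = (-7*(2 + n))*C = (-14 - 7*n)*C = C*(-14 - 7*n))
H(-26, 104) - g(179, -107) = 7*104*(-2 - 1*(-26)) - 1*69/2 = 7*104*(-2 + 26) - 69/2 = 7*104*24 - 69/2 = 17472 - 69/2 = 34875/2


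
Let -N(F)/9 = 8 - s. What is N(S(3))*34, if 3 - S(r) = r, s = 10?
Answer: 612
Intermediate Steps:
S(r) = 3 - r
N(F) = 18 (N(F) = -9*(8 - 1*10) = -9*(8 - 10) = -9*(-2) = 18)
N(S(3))*34 = 18*34 = 612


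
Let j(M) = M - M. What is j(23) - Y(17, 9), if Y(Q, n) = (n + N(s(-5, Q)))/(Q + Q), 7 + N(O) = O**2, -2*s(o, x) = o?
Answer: -33/136 ≈ -0.24265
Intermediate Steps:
j(M) = 0
s(o, x) = -o/2
N(O) = -7 + O**2
Y(Q, n) = (-3/4 + n)/(2*Q) (Y(Q, n) = (n + (-7 + (-1/2*(-5))**2))/(Q + Q) = (n + (-7 + (5/2)**2))/((2*Q)) = (n + (-7 + 25/4))*(1/(2*Q)) = (n - 3/4)*(1/(2*Q)) = (-3/4 + n)*(1/(2*Q)) = (-3/4 + n)/(2*Q))
j(23) - Y(17, 9) = 0 - (-3 + 4*9)/(8*17) = 0 - (-3 + 36)/(8*17) = 0 - 33/(8*17) = 0 - 1*33/136 = 0 - 33/136 = -33/136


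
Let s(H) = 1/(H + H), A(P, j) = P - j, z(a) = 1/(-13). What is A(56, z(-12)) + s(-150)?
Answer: 218687/3900 ≈ 56.074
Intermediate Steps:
z(a) = -1/13
s(H) = 1/(2*H)
A(56, z(-12)) + s(-150) = (56 - 1*(-1/13)) + (½)/(-150) = (56 + 1/13) + (½)*(-1/150) = 729/13 - 1/300 = 218687/3900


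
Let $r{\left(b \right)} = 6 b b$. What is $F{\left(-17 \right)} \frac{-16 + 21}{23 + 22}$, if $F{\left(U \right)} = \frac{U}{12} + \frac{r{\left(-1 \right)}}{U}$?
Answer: $- \frac{361}{1836} \approx -0.19662$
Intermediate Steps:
$r{\left(b \right)} = 6 b^{2}$
$F{\left(U \right)} = \frac{6}{U} + \frac{U}{12}$ ($F{\left(U \right)} = \frac{U}{12} + \frac{6 \left(-1\right)^{2}}{U} = U \frac{1}{12} + \frac{6 \cdot 1}{U} = \frac{U}{12} + \frac{6}{U} = \frac{6}{U} + \frac{U}{12}$)
$F{\left(-17 \right)} \frac{-16 + 21}{23 + 22} = \left(\frac{6}{-17} + \frac{1}{12} \left(-17\right)\right) \frac{-16 + 21}{23 + 22} = \left(6 \left(- \frac{1}{17}\right) - \frac{17}{12}\right) \frac{5}{45} = \left(- \frac{6}{17} - \frac{17}{12}\right) 5 \cdot \frac{1}{45} = \left(- \frac{361}{204}\right) \frac{1}{9} = - \frac{361}{1836}$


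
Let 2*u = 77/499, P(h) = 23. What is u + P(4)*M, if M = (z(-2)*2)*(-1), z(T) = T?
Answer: 91893/998 ≈ 92.077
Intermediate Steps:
M = 4 (M = -2*2*(-1) = -4*(-1) = 4)
u = 77/998 (u = (77/499)/2 = (77*(1/499))/2 = (½)*(77/499) = 77/998 ≈ 0.077154)
u + P(4)*M = 77/998 + 23*4 = 77/998 + 92 = 91893/998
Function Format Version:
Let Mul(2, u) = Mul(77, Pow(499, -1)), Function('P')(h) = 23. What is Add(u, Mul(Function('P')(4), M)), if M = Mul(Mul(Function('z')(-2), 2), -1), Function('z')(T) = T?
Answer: Rational(91893, 998) ≈ 92.077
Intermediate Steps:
M = 4 (M = Mul(Mul(-2, 2), -1) = Mul(-4, -1) = 4)
u = Rational(77, 998) (u = Mul(Rational(1, 2), Mul(77, Pow(499, -1))) = Mul(Rational(1, 2), Mul(77, Rational(1, 499))) = Mul(Rational(1, 2), Rational(77, 499)) = Rational(77, 998) ≈ 0.077154)
Add(u, Mul(Function('P')(4), M)) = Add(Rational(77, 998), Mul(23, 4)) = Add(Rational(77, 998), 92) = Rational(91893, 998)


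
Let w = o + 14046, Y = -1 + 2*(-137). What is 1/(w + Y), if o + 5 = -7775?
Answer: 1/5991 ≈ 0.00016692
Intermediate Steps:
o = -7780 (o = -5 - 7775 = -7780)
Y = -275 (Y = -1 - 274 = -275)
w = 6266 (w = -7780 + 14046 = 6266)
1/(w + Y) = 1/(6266 - 275) = 1/5991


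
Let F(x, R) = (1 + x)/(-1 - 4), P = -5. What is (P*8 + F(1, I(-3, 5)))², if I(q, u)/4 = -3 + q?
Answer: 40804/25 ≈ 1632.2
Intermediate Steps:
I(q, u) = -12 + 4*q (I(q, u) = 4*(-3 + q) = -12 + 4*q)
F(x, R) = -⅕ - x/5 (F(x, R) = (1 + x)/(-5) = (1 + x)*(-⅕) = -⅕ - x/5)
(P*8 + F(1, I(-3, 5)))² = (-5*8 + (-⅕ - ⅕*1))² = (-40 + (-⅕ - ⅕))² = (-40 - ⅖)² = (-202/5)² = 40804/25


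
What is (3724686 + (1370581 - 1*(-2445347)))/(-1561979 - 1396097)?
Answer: -3770307/1479038 ≈ -2.5492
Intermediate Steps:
(3724686 + (1370581 - 1*(-2445347)))/(-1561979 - 1396097) = (3724686 + (1370581 + 2445347))/(-2958076) = (3724686 + 3815928)*(-1/2958076) = 7540614*(-1/2958076) = -3770307/1479038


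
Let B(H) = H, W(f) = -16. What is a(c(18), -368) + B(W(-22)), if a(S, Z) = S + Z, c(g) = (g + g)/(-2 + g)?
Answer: -1527/4 ≈ -381.75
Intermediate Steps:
c(g) = 2*g/(-2 + g) (c(g) = (2*g)/(-2 + g) = 2*g/(-2 + g))
a(c(18), -368) + B(W(-22)) = (2*18/(-2 + 18) - 368) - 16 = (2*18/16 - 368) - 16 = (2*18*(1/16) - 368) - 16 = (9/4 - 368) - 16 = -1463/4 - 16 = -1527/4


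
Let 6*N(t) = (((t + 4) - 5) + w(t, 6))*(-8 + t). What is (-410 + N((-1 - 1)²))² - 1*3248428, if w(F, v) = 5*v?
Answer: -3061804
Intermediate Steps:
N(t) = (-8 + t)*(29 + t)/6 (N(t) = ((((t + 4) - 5) + 5*6)*(-8 + t))/6 = ((((4 + t) - 5) + 30)*(-8 + t))/6 = (((-1 + t) + 30)*(-8 + t))/6 = ((29 + t)*(-8 + t))/6 = ((-8 + t)*(29 + t))/6 = (-8 + t)*(29 + t)/6)
(-410 + N((-1 - 1)²))² - 1*3248428 = (-410 + (-116/3 + ((-1 - 1)²)²/6 + 7*(-1 - 1)²/2))² - 1*3248428 = (-410 + (-116/3 + ((-2)²)²/6 + (7/2)*(-2)²))² - 3248428 = (-410 + (-116/3 + (⅙)*4² + (7/2)*4))² - 3248428 = (-410 + (-116/3 + (⅙)*16 + 14))² - 3248428 = (-410 + (-116/3 + 8/3 + 14))² - 3248428 = (-410 - 22)² - 3248428 = (-432)² - 3248428 = 186624 - 3248428 = -3061804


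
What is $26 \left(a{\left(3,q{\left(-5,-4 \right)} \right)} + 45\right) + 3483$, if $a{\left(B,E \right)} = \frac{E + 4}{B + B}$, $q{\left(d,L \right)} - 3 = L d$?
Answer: $4770$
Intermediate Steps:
$q{\left(d,L \right)} = 3 + L d$
$a{\left(B,E \right)} = \frac{4 + E}{2 B}$
$26 \left(a{\left(3,q{\left(-5,-4 \right)} \right)} + 45\right) + 3483 = 26 \left(\frac{4 + \left(3 - -20\right)}{2 \cdot 3} + 45\right) + 3483 = 26 \left(\frac{1}{2} \cdot \frac{1}{3} \left(4 + \left(3 + 20\right)\right) + 45\right) + 3483 = 26 \left(\frac{1}{2} \cdot \frac{1}{3} \left(4 + 23\right) + 45\right) + 3483 = 26 \left(\frac{1}{2} \cdot \frac{1}{3} \cdot 27 + 45\right) + 3483 = 26 \left(\frac{9}{2} + 45\right) + 3483 = 26 \cdot \frac{99}{2} + 3483 = 1287 + 3483 = 4770$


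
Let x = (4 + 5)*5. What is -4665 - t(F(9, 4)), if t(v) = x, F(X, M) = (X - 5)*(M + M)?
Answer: -4710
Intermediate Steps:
x = 45 (x = 9*5 = 45)
F(X, M) = 2*M*(-5 + X) (F(X, M) = (-5 + X)*(2*M) = 2*M*(-5 + X))
t(v) = 45
-4665 - t(F(9, 4)) = -4665 - 1*45 = -4665 - 45 = -4710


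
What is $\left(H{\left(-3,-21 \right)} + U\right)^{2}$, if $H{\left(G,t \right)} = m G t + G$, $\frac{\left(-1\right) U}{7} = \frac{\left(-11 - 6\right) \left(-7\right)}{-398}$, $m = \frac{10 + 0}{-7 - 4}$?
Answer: $\frac{64877693521}{19166884} \approx 3384.9$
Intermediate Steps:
$m = - \frac{10}{11}$ ($m = \frac{10}{-11} = 10 \left(- \frac{1}{11}\right) = - \frac{10}{11} \approx -0.90909$)
$U = \frac{833}{398}$ ($U = - 7 \frac{\left(-11 - 6\right) \left(-7\right)}{-398} = - 7 \left(-17\right) \left(-7\right) \left(- \frac{1}{398}\right) = - 7 \cdot 119 \left(- \frac{1}{398}\right) = \left(-7\right) \left(- \frac{119}{398}\right) = \frac{833}{398} \approx 2.093$)
$H{\left(G,t \right)} = G - \frac{10 G t}{11}$ ($H{\left(G,t \right)} = - \frac{10 G}{11} t + G = - \frac{10 G t}{11} + G = G - \frac{10 G t}{11}$)
$\left(H{\left(-3,-21 \right)} + U\right)^{2} = \left(\frac{1}{11} \left(-3\right) \left(11 - -210\right) + \frac{833}{398}\right)^{2} = \left(\frac{1}{11} \left(-3\right) \left(11 + 210\right) + \frac{833}{398}\right)^{2} = \left(\frac{1}{11} \left(-3\right) 221 + \frac{833}{398}\right)^{2} = \left(- \frac{663}{11} + \frac{833}{398}\right)^{2} = \left(- \frac{254711}{4378}\right)^{2} = \frac{64877693521}{19166884}$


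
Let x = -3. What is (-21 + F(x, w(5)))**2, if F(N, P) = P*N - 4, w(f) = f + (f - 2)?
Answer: 2401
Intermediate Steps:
w(f) = -2 + 2*f (w(f) = f + (-2 + f) = -2 + 2*f)
F(N, P) = -4 + N*P (F(N, P) = N*P - 4 = -4 + N*P)
(-21 + F(x, w(5)))**2 = (-21 + (-4 - 3*(-2 + 2*5)))**2 = (-21 + (-4 - 3*(-2 + 10)))**2 = (-21 + (-4 - 3*8))**2 = (-21 + (-4 - 24))**2 = (-21 - 28)**2 = (-49)**2 = 2401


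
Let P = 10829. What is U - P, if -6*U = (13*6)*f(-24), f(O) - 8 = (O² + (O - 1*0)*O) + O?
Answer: -25597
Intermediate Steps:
f(O) = 8 + O + 2*O² (f(O) = 8 + ((O² + (O - 1*0)*O) + O) = 8 + ((O² + (O + 0)*O) + O) = 8 + ((O² + O*O) + O) = 8 + ((O² + O²) + O) = 8 + (2*O² + O) = 8 + (O + 2*O²) = 8 + O + 2*O²)
U = -14768 (U = -13*6*(8 - 24 + 2*(-24)²)/6 = -13*(8 - 24 + 2*576) = -13*(8 - 24 + 1152) = -13*1136 = -⅙*88608 = -14768)
U - P = -14768 - 1*10829 = -14768 - 10829 = -25597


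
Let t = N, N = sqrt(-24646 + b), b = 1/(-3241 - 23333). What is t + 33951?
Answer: 33951 + I*sqrt(17404450100070)/26574 ≈ 33951.0 + 156.99*I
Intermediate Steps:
b = -1/26574 (b = 1/(-26574) = -1/26574 ≈ -3.7631e-5)
N = I*sqrt(17404450100070)/26574 (N = sqrt(-24646 - 1/26574) = sqrt(-654942805/26574) = I*sqrt(17404450100070)/26574 ≈ 156.99*I)
t = I*sqrt(17404450100070)/26574 ≈ 156.99*I
t + 33951 = I*sqrt(17404450100070)/26574 + 33951 = 33951 + I*sqrt(17404450100070)/26574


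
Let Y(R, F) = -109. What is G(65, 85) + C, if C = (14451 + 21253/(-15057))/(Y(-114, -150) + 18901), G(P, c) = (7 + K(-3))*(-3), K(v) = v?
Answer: -54790453/4878468 ≈ -11.231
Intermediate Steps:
G(P, c) = -12 (G(P, c) = (7 - 3)*(-3) = 4*(-3) = -12)
C = 3751163/4878468 (C = (14451 + 21253/(-15057))/(-109 + 18901) = (14451 + 21253*(-1/15057))/18792 = (14451 - 21253/15057)*(1/18792) = (217567454/15057)*(1/18792) = 3751163/4878468 ≈ 0.76892)
G(65, 85) + C = -12 + 3751163/4878468 = -54790453/4878468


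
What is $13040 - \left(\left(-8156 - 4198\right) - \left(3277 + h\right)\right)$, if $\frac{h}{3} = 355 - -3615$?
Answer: $40581$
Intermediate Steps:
$h = 11910$ ($h = 3 \left(355 - -3615\right) = 3 \left(355 + 3615\right) = 3 \cdot 3970 = 11910$)
$13040 - \left(\left(-8156 - 4198\right) - \left(3277 + h\right)\right) = 13040 - \left(\left(-8156 - 4198\right) - 15187\right) = 13040 - \left(-12354 - 15187\right) = 13040 - -27541 = 13040 + 27541 = 40581$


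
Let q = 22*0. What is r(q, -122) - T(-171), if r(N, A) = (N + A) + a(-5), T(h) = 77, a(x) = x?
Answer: -204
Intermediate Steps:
q = 0
r(N, A) = -5 + A + N (r(N, A) = (N + A) - 5 = (A + N) - 5 = -5 + A + N)
r(q, -122) - T(-171) = (-5 - 122 + 0) - 1*77 = -127 - 77 = -204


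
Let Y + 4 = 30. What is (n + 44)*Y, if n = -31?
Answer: 338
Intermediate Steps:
Y = 26 (Y = -4 + 30 = 26)
(n + 44)*Y = (-31 + 44)*26 = 13*26 = 338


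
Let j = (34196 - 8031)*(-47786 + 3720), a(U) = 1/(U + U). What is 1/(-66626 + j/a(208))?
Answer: -1/479642612866 ≈ -2.0849e-12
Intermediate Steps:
a(U) = 1/(2*U)
j = -1152986890 (j = 26165*(-44066) = -1152986890)
1/(-66626 + j/a(208)) = 1/(-66626 - 1152986890/((½)/208)) = 1/(-66626 - 1152986890/((½)*(1/208))) = 1/(-66626 - 1152986890/1/416) = 1/(-66626 - 1152986890*416) = 1/(-66626 - 479642546240) = 1/(-479642612866) = -1/479642612866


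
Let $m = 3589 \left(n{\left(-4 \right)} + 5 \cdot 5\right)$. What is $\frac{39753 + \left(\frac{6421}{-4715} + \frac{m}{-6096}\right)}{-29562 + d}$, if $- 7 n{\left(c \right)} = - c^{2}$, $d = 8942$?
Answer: $- \frac{7994737050743}{4148712657600} \approx -1.927$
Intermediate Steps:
$n{\left(c \right)} = \frac{c^{2}}{7}$ ($n{\left(c \right)} = - \frac{\left(-1\right) c^{2}}{7} = \frac{c^{2}}{7}$)
$m = \frac{685499}{7}$ ($m = 3589 \left(\frac{\left(-4\right)^{2}}{7} + 5 \cdot 5\right) = 3589 \left(\frac{1}{7} \cdot 16 + 25\right) = 3589 \left(\frac{16}{7} + 25\right) = 3589 \cdot \frac{191}{7} = \frac{685499}{7} \approx 97928.0$)
$\frac{39753 + \left(\frac{6421}{-4715} + \frac{m}{-6096}\right)}{-29562 + d} = \frac{39753 + \left(\frac{6421}{-4715} + \frac{685499}{7 \left(-6096\right)}\right)}{-29562 + 8942} = \frac{39753 + \left(6421 \left(- \frac{1}{4715}\right) + \frac{685499}{7} \left(- \frac{1}{6096}\right)\right)}{-20620} = \left(39753 - \frac{3506124697}{201198480}\right) \left(- \frac{1}{20620}\right) = \frac{7994737050743}{201198480} \left(- \frac{1}{20620}\right) = - \frac{7994737050743}{4148712657600}$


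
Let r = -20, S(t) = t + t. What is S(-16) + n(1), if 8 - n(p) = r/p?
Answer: -4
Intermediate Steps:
S(t) = 2*t
n(p) = 8 + 20/p (n(p) = 8 - (-20)/p = 8 + 20/p)
S(-16) + n(1) = 2*(-16) + (8 + 20/1) = -32 + (8 + 20*1) = -32 + (8 + 20) = -32 + 28 = -4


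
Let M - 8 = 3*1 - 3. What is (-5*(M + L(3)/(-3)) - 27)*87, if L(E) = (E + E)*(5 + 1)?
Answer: -609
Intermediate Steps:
L(E) = 12*E (L(E) = (2*E)*6 = 12*E)
M = 8 (M = 8 + (3*1 - 3) = 8 + (3 - 3) = 8 + 0 = 8)
(-5*(M + L(3)/(-3)) - 27)*87 = (-5*(8 + (12*3)/(-3)) - 27)*87 = (-5*(8 + 36*(-⅓)) - 27)*87 = (-5*(8 - 12) - 27)*87 = (-5*(-4) - 27)*87 = (20 - 27)*87 = -7*87 = -609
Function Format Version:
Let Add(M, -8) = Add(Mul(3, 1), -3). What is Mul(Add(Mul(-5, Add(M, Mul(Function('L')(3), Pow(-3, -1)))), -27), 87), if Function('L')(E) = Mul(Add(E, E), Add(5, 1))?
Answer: -609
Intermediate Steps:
Function('L')(E) = Mul(12, E) (Function('L')(E) = Mul(Mul(2, E), 6) = Mul(12, E))
M = 8 (M = Add(8, Add(Mul(3, 1), -3)) = Add(8, Add(3, -3)) = Add(8, 0) = 8)
Mul(Add(Mul(-5, Add(M, Mul(Function('L')(3), Pow(-3, -1)))), -27), 87) = Mul(Add(Mul(-5, Add(8, Mul(Mul(12, 3), Pow(-3, -1)))), -27), 87) = Mul(Add(Mul(-5, Add(8, Mul(36, Rational(-1, 3)))), -27), 87) = Mul(Add(Mul(-5, Add(8, -12)), -27), 87) = Mul(Add(Mul(-5, -4), -27), 87) = Mul(Add(20, -27), 87) = Mul(-7, 87) = -609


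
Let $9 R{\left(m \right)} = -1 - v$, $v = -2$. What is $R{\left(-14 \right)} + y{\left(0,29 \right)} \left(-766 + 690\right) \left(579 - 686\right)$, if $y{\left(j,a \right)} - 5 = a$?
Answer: $\frac{2488393}{9} \approx 2.7649 \cdot 10^{5}$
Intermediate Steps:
$y{\left(j,a \right)} = 5 + a$
$R{\left(m \right)} = \frac{1}{9}$ ($R{\left(m \right)} = \frac{-1 - -2}{9} = \frac{-1 + 2}{9} = \frac{1}{9} \cdot 1 = \frac{1}{9}$)
$R{\left(-14 \right)} + y{\left(0,29 \right)} \left(-766 + 690\right) \left(579 - 686\right) = \frac{1}{9} + \left(5 + 29\right) \left(-766 + 690\right) \left(579 - 686\right) = \frac{1}{9} + 34 \left(\left(-76\right) \left(-107\right)\right) = \frac{1}{9} + 34 \cdot 8132 = \frac{1}{9} + 276488 = \frac{2488393}{9}$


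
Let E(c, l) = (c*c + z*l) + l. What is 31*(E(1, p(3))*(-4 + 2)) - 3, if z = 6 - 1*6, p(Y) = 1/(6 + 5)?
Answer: -777/11 ≈ -70.636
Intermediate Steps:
p(Y) = 1/11
z = 0 (z = 6 - 6 = 0)
E(c, l) = l + c**2 (E(c, l) = (c*c + 0*l) + l = (c**2 + 0) + l = c**2 + l = l + c**2)
31*(E(1, p(3))*(-4 + 2)) - 3 = 31*((1/11 + 1**2)*(-4 + 2)) - 3 = 31*((1/11 + 1)*(-2)) - 3 = 31*((12/11)*(-2)) - 3 = 31*(-24/11) - 3 = -744/11 - 3 = -777/11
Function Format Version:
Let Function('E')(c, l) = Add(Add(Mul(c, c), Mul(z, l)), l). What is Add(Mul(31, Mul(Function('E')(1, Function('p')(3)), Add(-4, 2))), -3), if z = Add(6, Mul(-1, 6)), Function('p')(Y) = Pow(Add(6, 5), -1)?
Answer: Rational(-777, 11) ≈ -70.636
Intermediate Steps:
Function('p')(Y) = Rational(1, 11) (Function('p')(Y) = Pow(11, -1) = Rational(1, 11))
z = 0 (z = Add(6, -6) = 0)
Function('E')(c, l) = Add(l, Pow(c, 2)) (Function('E')(c, l) = Add(Add(Mul(c, c), Mul(0, l)), l) = Add(Add(Pow(c, 2), 0), l) = Add(Pow(c, 2), l) = Add(l, Pow(c, 2)))
Add(Mul(31, Mul(Function('E')(1, Function('p')(3)), Add(-4, 2))), -3) = Add(Mul(31, Mul(Add(Rational(1, 11), Pow(1, 2)), Add(-4, 2))), -3) = Add(Mul(31, Mul(Add(Rational(1, 11), 1), -2)), -3) = Add(Mul(31, Mul(Rational(12, 11), -2)), -3) = Add(Mul(31, Rational(-24, 11)), -3) = Add(Rational(-744, 11), -3) = Rational(-777, 11)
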